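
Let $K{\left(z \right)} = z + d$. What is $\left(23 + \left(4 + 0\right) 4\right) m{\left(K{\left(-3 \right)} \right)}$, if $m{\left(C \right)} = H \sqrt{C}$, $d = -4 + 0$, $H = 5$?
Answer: $195 i \sqrt{7} \approx 515.92 i$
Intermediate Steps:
$d = -4$
$K{\left(z \right)} = -4 + z$ ($K{\left(z \right)} = z - 4 = -4 + z$)
$m{\left(C \right)} = 5 \sqrt{C}$
$\left(23 + \left(4 + 0\right) 4\right) m{\left(K{\left(-3 \right)} \right)} = \left(23 + \left(4 + 0\right) 4\right) 5 \sqrt{-4 - 3} = \left(23 + 4 \cdot 4\right) 5 \sqrt{-7} = \left(23 + 16\right) 5 i \sqrt{7} = 39 \cdot 5 i \sqrt{7} = 195 i \sqrt{7}$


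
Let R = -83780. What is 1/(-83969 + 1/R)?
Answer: -83780/7034922821 ≈ -1.1909e-5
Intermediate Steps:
1/(-83969 + 1/R) = 1/(-83969 + 1/(-83780)) = 1/(-83969 - 1/83780) = 1/(-7034922821/83780) = -83780/7034922821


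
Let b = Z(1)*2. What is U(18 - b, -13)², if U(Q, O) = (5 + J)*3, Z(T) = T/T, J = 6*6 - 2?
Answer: 13689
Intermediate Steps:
J = 34 (J = 36 - 2 = 34)
Z(T) = 1
b = 2 (b = 1*2 = 2)
U(Q, O) = 117 (U(Q, O) = (5 + 34)*3 = 39*3 = 117)
U(18 - b, -13)² = 117² = 13689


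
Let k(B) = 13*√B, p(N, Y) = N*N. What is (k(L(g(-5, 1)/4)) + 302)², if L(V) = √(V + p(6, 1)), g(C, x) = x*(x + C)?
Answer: (302 + 13*35^(¼))² ≈ 1.1130e+5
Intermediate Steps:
p(N, Y) = N²
g(C, x) = x*(C + x)
L(V) = √(36 + V) (L(V) = √(V + 6²) = √(V + 36) = √(36 + V))
(k(L(g(-5, 1)/4)) + 302)² = (13*√(√(36 + (1*(-5 + 1))/4)) + 302)² = (13*√(√(36 + (1*(-4))*(¼))) + 302)² = (13*√(√(36 - 4*¼)) + 302)² = (13*√(√(36 - 1)) + 302)² = (13*√(√35) + 302)² = (13*35^(¼) + 302)² = (302 + 13*35^(¼))²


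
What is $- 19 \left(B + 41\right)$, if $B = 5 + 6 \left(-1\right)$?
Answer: $-760$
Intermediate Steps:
$B = -1$ ($B = 5 - 6 = -1$)
$- 19 \left(B + 41\right) = - 19 \left(-1 + 41\right) = \left(-19\right) 40 = -760$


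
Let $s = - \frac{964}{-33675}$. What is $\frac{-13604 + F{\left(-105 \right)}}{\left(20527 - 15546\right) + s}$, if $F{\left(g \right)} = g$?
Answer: $- \frac{461650575}{167736139} \approx -2.7522$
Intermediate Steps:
$s = \frac{964}{33675}$ ($s = \left(-964\right) \left(- \frac{1}{33675}\right) = \frac{964}{33675} \approx 0.028627$)
$\frac{-13604 + F{\left(-105 \right)}}{\left(20527 - 15546\right) + s} = \frac{-13604 - 105}{\left(20527 - 15546\right) + \frac{964}{33675}} = - \frac{13709}{\left(20527 - 15546\right) + \frac{964}{33675}} = - \frac{13709}{4981 + \frac{964}{33675}} = - \frac{13709}{\frac{167736139}{33675}} = \left(-13709\right) \frac{33675}{167736139} = - \frac{461650575}{167736139}$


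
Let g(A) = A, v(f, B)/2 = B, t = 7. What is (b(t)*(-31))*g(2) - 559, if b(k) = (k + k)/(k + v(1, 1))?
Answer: -5899/9 ≈ -655.44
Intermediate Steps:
v(f, B) = 2*B
b(k) = 2*k/(2 + k) (b(k) = (k + k)/(k + 2*1) = (2*k)/(k + 2) = (2*k)/(2 + k) = 2*k/(2 + k))
(b(t)*(-31))*g(2) - 559 = ((2*7/(2 + 7))*(-31))*2 - 559 = ((2*7/9)*(-31))*2 - 559 = ((2*7*(1/9))*(-31))*2 - 559 = ((14/9)*(-31))*2 - 559 = -434/9*2 - 559 = -868/9 - 559 = -5899/9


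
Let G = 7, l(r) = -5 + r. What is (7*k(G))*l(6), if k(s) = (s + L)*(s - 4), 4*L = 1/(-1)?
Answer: 567/4 ≈ 141.75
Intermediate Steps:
L = -¼ (L = (¼)/(-1) = (¼)*(-1) = -¼ ≈ -0.25000)
k(s) = (-4 + s)*(-¼ + s) (k(s) = (s - ¼)*(s - 4) = (-¼ + s)*(-4 + s) = (-4 + s)*(-¼ + s))
(7*k(G))*l(6) = (7*(1 + 7² - 17/4*7))*(-5 + 6) = (7*(1 + 49 - 119/4))*1 = (7*(81/4))*1 = (567/4)*1 = 567/4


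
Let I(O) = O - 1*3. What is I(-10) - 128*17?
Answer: -2189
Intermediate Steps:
I(O) = -3 + O (I(O) = O - 3 = -3 + O)
I(-10) - 128*17 = (-3 - 10) - 128*17 = -13 - 2176 = -2189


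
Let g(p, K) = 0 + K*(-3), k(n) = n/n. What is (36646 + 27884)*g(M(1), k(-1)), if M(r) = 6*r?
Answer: -193590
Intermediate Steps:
k(n) = 1
g(p, K) = -3*K (g(p, K) = 0 - 3*K = -3*K)
(36646 + 27884)*g(M(1), k(-1)) = (36646 + 27884)*(-3*1) = 64530*(-3) = -193590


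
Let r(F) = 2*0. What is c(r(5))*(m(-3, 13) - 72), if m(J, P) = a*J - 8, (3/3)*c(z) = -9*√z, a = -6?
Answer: 0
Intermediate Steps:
r(F) = 0
c(z) = -9*√z
m(J, P) = -8 - 6*J (m(J, P) = -6*J - 8 = -8 - 6*J)
c(r(5))*(m(-3, 13) - 72) = (-9*√0)*((-8 - 6*(-3)) - 72) = (-9*0)*((-8 + 18) - 72) = 0*(10 - 72) = 0*(-62) = 0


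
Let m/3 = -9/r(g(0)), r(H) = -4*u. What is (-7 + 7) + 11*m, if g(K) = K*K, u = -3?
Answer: -99/4 ≈ -24.750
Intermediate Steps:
g(K) = K²
r(H) = 12 (r(H) = -4*(-3) = 12)
m = -9/4 (m = 3*(-9/12) = 3*(-9*1/12) = 3*(-¾) = -9/4 ≈ -2.2500)
(-7 + 7) + 11*m = (-7 + 7) + 11*(-9/4) = 0 - 99/4 = -99/4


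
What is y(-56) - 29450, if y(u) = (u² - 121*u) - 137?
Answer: -19675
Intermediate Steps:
y(u) = -137 + u² - 121*u
y(-56) - 29450 = (-137 + (-56)² - 121*(-56)) - 29450 = (-137 + 3136 + 6776) - 29450 = 9775 - 29450 = -19675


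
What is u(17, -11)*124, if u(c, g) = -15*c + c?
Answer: -29512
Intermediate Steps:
u(c, g) = -14*c
u(17, -11)*124 = -14*17*124 = -238*124 = -29512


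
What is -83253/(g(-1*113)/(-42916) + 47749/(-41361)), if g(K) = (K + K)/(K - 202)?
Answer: 7758351689708970/107584352341 ≈ 72114.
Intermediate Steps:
g(K) = 2*K/(-202 + K) (g(K) = (2*K)/(-202 + K) = 2*K/(-202 + K))
-83253/(g(-1*113)/(-42916) + 47749/(-41361)) = -83253/((2*(-1*113)/(-202 - 1*113))/(-42916) + 47749/(-41361)) = -83253/((2*(-113)/(-202 - 113))*(-1/42916) + 47749*(-1/41361)) = -83253/((2*(-113)/(-315))*(-1/42916) - 47749/41361) = -83253/((2*(-113)*(-1/315))*(-1/42916) - 47749/41361) = -83253/((226/315)*(-1/42916) - 47749/41361) = -83253/(-113/6759270 - 47749/41361) = -83253/(-107584352341/93190055490) = -83253*(-93190055490/107584352341) = 7758351689708970/107584352341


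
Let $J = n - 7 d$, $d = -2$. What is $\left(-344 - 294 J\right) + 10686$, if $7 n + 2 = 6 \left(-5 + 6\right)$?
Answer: $6058$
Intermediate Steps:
$n = \frac{4}{7}$ ($n = - \frac{2}{7} + \frac{6 \left(-5 + 6\right)}{7} = - \frac{2}{7} + \frac{6 \cdot 1}{7} = - \frac{2}{7} + \frac{1}{7} \cdot 6 = - \frac{2}{7} + \frac{6}{7} = \frac{4}{7} \approx 0.57143$)
$J = \frac{102}{7}$ ($J = \frac{4}{7} - -14 = \frac{4}{7} + 14 = \frac{102}{7} \approx 14.571$)
$\left(-344 - 294 J\right) + 10686 = \left(-344 - 4284\right) + 10686 = -4628 + 10686 = 6058$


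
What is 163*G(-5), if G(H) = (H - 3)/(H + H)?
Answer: 652/5 ≈ 130.40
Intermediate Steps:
G(H) = (-3 + H)/(2*H) (G(H) = (-3 + H)/((2*H)) = (-3 + H)*(1/(2*H)) = (-3 + H)/(2*H))
163*G(-5) = 163*((½)*(-3 - 5)/(-5)) = 163*((½)*(-⅕)*(-8)) = 163*(⅘) = 652/5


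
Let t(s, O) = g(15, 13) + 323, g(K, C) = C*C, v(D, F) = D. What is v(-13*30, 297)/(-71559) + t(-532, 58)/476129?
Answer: 73632446/11357105037 ≈ 0.0064834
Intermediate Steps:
g(K, C) = C**2
t(s, O) = 492 (t(s, O) = 13**2 + 323 = 169 + 323 = 492)
v(-13*30, 297)/(-71559) + t(-532, 58)/476129 = -13*30/(-71559) + 492/476129 = -390*(-1/71559) + 492*(1/476129) = 130/23853 + 492/476129 = 73632446/11357105037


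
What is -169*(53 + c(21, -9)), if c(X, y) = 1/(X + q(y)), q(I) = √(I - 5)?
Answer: 169*(-53*√14 + 1114*I)/(√14 - 21*I) ≈ -8964.8 + 1.3898*I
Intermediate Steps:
q(I) = √(-5 + I)
c(X, y) = 1/(X + √(-5 + y))
-169*(53 + c(21, -9)) = -169*(53 + 1/(21 + √(-5 - 9))) = -169*(53 + 1/(21 + √(-14))) = -169*(53 + 1/(21 + I*√14)) = -8957 - 169/(21 + I*√14)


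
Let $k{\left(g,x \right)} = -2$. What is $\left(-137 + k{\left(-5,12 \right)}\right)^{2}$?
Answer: $19321$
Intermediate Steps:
$\left(-137 + k{\left(-5,12 \right)}\right)^{2} = \left(-137 - 2\right)^{2} = \left(-139\right)^{2} = 19321$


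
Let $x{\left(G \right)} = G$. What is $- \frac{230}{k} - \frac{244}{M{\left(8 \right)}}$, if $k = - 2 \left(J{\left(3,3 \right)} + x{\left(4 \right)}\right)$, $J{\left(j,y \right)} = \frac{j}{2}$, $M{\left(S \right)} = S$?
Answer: $- \frac{211}{22} \approx -9.5909$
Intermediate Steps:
$J{\left(j,y \right)} = \frac{j}{2}$ ($J{\left(j,y \right)} = j \frac{1}{2} = \frac{j}{2}$)
$k = -11$ ($k = - 2 \left(\frac{1}{2} \cdot 3 + 4\right) = - 2 \left(\frac{3}{2} + 4\right) = \left(-2\right) \frac{11}{2} = -11$)
$- \frac{230}{k} - \frac{244}{M{\left(8 \right)}} = - \frac{230}{-11} - \frac{244}{8} = \left(-230\right) \left(- \frac{1}{11}\right) - \frac{61}{2} = \frac{230}{11} - \frac{61}{2} = - \frac{211}{22}$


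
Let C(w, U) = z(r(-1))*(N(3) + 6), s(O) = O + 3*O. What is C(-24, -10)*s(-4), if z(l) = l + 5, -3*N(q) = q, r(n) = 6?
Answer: -880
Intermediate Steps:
s(O) = 4*O
N(q) = -q/3
z(l) = 5 + l
C(w, U) = 55 (C(w, U) = (5 + 6)*(-1/3*3 + 6) = 11*(-1 + 6) = 11*5 = 55)
C(-24, -10)*s(-4) = 55*(4*(-4)) = 55*(-16) = -880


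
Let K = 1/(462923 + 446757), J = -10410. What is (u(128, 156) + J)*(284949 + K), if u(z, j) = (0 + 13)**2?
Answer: -2654594253133361/909680 ≈ -2.9182e+9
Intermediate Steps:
u(z, j) = 169 (u(z, j) = 13**2 = 169)
K = 1/909680 ≈ 1.0993e-6
(u(128, 156) + J)*(284949 + K) = (169 - 10410)*(284949 + 1/909680) = -10241*259212406321/909680 = -2654594253133361/909680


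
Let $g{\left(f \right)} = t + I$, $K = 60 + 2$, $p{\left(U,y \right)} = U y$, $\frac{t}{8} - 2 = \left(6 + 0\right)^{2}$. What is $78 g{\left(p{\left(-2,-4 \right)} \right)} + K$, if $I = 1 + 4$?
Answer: $24164$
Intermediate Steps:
$t = 304$ ($t = 16 + 8 \left(6 + 0\right)^{2} = 16 + 8 \cdot 6^{2} = 16 + 8 \cdot 36 = 16 + 288 = 304$)
$I = 5$
$K = 62$
$g{\left(f \right)} = 309$ ($g{\left(f \right)} = 304 + 5 = 309$)
$78 g{\left(p{\left(-2,-4 \right)} \right)} + K = 78 \cdot 309 + 62 = 24102 + 62 = 24164$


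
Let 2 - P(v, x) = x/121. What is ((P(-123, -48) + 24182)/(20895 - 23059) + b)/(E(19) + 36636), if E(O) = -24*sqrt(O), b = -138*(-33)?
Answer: 226973618062/1830433508739 + 148688908*sqrt(19)/1830433508739 ≈ 0.12435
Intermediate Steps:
P(v, x) = 2 - x/121
b = 4554
((P(-123, -48) + 24182)/(20895 - 23059) + b)/(E(19) + 36636) = (((2 - 1/121*(-48)) + 24182)/(20895 - 23059) + 4554)/(-24*sqrt(19) + 36636) = (((2 + 48/121) + 24182)/(-2164) + 4554)/(36636 - 24*sqrt(19)) = ((290/121 + 24182)*(-1/2164) + 4554)/(36636 - 24*sqrt(19)) = ((2926312/121)*(-1/2164) + 4554)/(36636 - 24*sqrt(19)) = (-731578/65461 + 4554)/(36636 - 24*sqrt(19)) = 297377816/(65461*(36636 - 24*sqrt(19)))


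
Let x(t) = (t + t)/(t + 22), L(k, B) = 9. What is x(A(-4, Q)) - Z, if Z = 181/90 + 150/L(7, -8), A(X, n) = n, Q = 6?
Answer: -11497/630 ≈ -18.249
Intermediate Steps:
x(t) = 2*t/(22 + t) (x(t) = (2*t)/(22 + t) = 2*t/(22 + t))
Z = 1681/90 (Z = 181/90 + 150/9 = 181*(1/90) + 150*(1/9) = 181/90 + 50/3 = 1681/90 ≈ 18.678)
x(A(-4, Q)) - Z = 2*6/(22 + 6) - 1*1681/90 = 2*6/28 - 1681/90 = 2*6*(1/28) - 1681/90 = 3/7 - 1681/90 = -11497/630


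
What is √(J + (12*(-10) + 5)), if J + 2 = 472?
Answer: √355 ≈ 18.841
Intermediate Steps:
J = 470 (J = -2 + 472 = 470)
√(J + (12*(-10) + 5)) = √(470 + (12*(-10) + 5)) = √(470 + (-120 + 5)) = √(470 - 115) = √355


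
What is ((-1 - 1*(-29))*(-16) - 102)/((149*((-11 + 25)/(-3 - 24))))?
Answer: 7425/1043 ≈ 7.1189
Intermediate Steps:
((-1 - 1*(-29))*(-16) - 102)/((149*((-11 + 25)/(-3 - 24)))) = ((-1 + 29)*(-16) - 102)/((149*(14/(-27)))) = (28*(-16) - 102)/((149*(14*(-1/27)))) = (-448 - 102)/((149*(-14/27))) = -550/(-2086/27) = -550*(-27/2086) = 7425/1043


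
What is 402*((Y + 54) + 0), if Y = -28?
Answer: 10452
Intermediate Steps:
402*((Y + 54) + 0) = 402*((-28 + 54) + 0) = 402*(26 + 0) = 402*26 = 10452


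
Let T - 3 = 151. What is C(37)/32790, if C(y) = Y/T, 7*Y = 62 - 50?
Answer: 1/2945635 ≈ 3.3949e-7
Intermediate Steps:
T = 154 (T = 3 + 151 = 154)
Y = 12/7 (Y = (62 - 50)/7 = (1/7)*12 = 12/7 ≈ 1.7143)
C(y) = 6/539 (C(y) = (12/7)/154 = (12/7)*(1/154) = 6/539)
C(37)/32790 = (6/539)/32790 = (6/539)*(1/32790) = 1/2945635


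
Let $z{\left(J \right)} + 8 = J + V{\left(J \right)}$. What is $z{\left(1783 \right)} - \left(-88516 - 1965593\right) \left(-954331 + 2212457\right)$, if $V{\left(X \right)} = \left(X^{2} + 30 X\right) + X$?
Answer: $2584331175871$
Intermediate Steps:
$V{\left(X \right)} = X^{2} + 31 X$
$z{\left(J \right)} = -8 + J + J \left(31 + J\right)$ ($z{\left(J \right)} = -8 + \left(J + J \left(31 + J\right)\right) = -8 + J + J \left(31 + J\right)$)
$z{\left(1783 \right)} - \left(-88516 - 1965593\right) \left(-954331 + 2212457\right) = \left(-8 + 1783 + 1783 \left(31 + 1783\right)\right) - \left(-88516 - 1965593\right) \left(-954331 + 2212457\right) = \left(-8 + 1783 + 1783 \cdot 1814\right) - \left(-2054109\right) 1258126 = \left(-8 + 1783 + 3234362\right) - -2584327939734 = 3236137 + 2584327939734 = 2584331175871$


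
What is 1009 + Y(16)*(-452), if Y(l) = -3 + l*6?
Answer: -41027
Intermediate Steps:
Y(l) = -3 + 6*l
1009 + Y(16)*(-452) = 1009 + (-3 + 6*16)*(-452) = 1009 + (-3 + 96)*(-452) = 1009 + 93*(-452) = 1009 - 42036 = -41027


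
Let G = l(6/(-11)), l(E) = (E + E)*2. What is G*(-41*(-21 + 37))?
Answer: 15744/11 ≈ 1431.3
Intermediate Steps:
l(E) = 4*E (l(E) = (2*E)*2 = 4*E)
G = -24/11 (G = 4*(6/(-11)) = 4*(6*(-1/11)) = 4*(-6/11) = -24/11 ≈ -2.1818)
G*(-41*(-21 + 37)) = -(-984)*(-21 + 37)/11 = -(-984)*16/11 = -24/11*(-656) = 15744/11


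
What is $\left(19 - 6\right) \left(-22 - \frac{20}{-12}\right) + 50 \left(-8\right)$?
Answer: $- \frac{1993}{3} \approx -664.33$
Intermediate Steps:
$\left(19 - 6\right) \left(-22 - \frac{20}{-12}\right) + 50 \left(-8\right) = 13 \left(-22 - - \frac{5}{3}\right) - 400 = 13 \left(-22 + \frac{5}{3}\right) - 400 = 13 \left(- \frac{61}{3}\right) - 400 = - \frac{793}{3} - 400 = - \frac{1993}{3}$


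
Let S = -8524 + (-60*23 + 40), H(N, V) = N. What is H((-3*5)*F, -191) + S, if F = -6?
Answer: -9774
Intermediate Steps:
S = -9864 (S = -8524 + (-1380 + 40) = -8524 - 1340 = -9864)
H((-3*5)*F, -191) + S = -3*5*(-6) - 9864 = -15*(-6) - 9864 = 90 - 9864 = -9774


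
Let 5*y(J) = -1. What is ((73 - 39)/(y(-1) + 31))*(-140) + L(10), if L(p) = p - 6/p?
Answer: -7983/55 ≈ -145.15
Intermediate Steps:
y(J) = -1/5 (y(J) = (1/5)*(-1) = -1/5)
((73 - 39)/(y(-1) + 31))*(-140) + L(10) = ((73 - 39)/(-1/5 + 31))*(-140) + (10 - 6/10) = (34/(154/5))*(-140) + (10 - 6*1/10) = (34*(5/154))*(-140) + (10 - 3/5) = (85/77)*(-140) + 47/5 = -1700/11 + 47/5 = -7983/55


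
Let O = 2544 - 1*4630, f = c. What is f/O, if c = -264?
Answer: 132/1043 ≈ 0.12656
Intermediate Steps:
f = -264
O = -2086 (O = 2544 - 4630 = -2086)
f/O = -264/(-2086) = -264*(-1/2086) = 132/1043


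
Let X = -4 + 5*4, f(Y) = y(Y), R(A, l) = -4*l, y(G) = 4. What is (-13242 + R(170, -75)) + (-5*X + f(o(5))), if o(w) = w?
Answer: -13018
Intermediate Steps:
f(Y) = 4
X = 16 (X = -4 + 20 = 16)
(-13242 + R(170, -75)) + (-5*X + f(o(5))) = (-13242 - 4*(-75)) + (-5*16 + 4) = (-13242 + 300) + (-80 + 4) = -12942 - 76 = -13018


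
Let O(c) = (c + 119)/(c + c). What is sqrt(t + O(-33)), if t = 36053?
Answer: sqrt(39260298)/33 ≈ 189.87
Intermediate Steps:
O(c) = (119 + c)/(2*c) (O(c) = (119 + c)/((2*c)) = (119 + c)*(1/(2*c)) = (119 + c)/(2*c))
sqrt(t + O(-33)) = sqrt(36053 + (1/2)*(119 - 33)/(-33)) = sqrt(36053 + (1/2)*(-1/33)*86) = sqrt(36053 - 43/33) = sqrt(1189706/33) = sqrt(39260298)/33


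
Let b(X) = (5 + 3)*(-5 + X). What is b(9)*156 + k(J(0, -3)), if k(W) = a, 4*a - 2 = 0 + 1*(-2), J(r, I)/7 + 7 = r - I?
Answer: 4992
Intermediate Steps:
J(r, I) = -49 - 7*I + 7*r (J(r, I) = -49 + 7*(r - I) = -49 + (-7*I + 7*r) = -49 - 7*I + 7*r)
b(X) = -40 + 8*X (b(X) = 8*(-5 + X) = -40 + 8*X)
a = 0 (a = ½ + (0 + 1*(-2))/4 = ½ + (0 - 2)/4 = ½ + (¼)*(-2) = ½ - ½ = 0)
k(W) = 0
b(9)*156 + k(J(0, -3)) = (-40 + 8*9)*156 + 0 = (-40 + 72)*156 + 0 = 32*156 + 0 = 4992 + 0 = 4992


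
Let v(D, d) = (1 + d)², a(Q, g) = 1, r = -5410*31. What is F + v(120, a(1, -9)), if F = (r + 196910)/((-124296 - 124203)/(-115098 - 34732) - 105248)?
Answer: 58701201364/15769059341 ≈ 3.7226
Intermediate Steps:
r = -167710
F = -4375036000/15769059341 (F = (-167710 + 196910)/((-124296 - 124203)/(-115098 - 34732) - 105248) = 29200/(-248499/(-149830) - 105248) = 29200/(-248499*(-1/149830) - 105248) = 29200/(248499/149830 - 105248) = 29200/(-15769059341/149830) = 29200*(-149830/15769059341) = -4375036000/15769059341 ≈ -0.27744)
F + v(120, a(1, -9)) = -4375036000/15769059341 + (1 + 1)² = -4375036000/15769059341 + 2² = -4375036000/15769059341 + 4 = 58701201364/15769059341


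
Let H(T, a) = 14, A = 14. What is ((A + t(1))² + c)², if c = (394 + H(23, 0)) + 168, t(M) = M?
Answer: 641601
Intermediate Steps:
c = 576 (c = (394 + 14) + 168 = 408 + 168 = 576)
((A + t(1))² + c)² = ((14 + 1)² + 576)² = (15² + 576)² = (225 + 576)² = 801² = 641601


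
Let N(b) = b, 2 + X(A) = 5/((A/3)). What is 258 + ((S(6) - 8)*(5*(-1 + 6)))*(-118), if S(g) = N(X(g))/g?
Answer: 141673/6 ≈ 23612.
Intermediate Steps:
X(A) = -2 + 15/A (X(A) = -2 + 5/((A/3)) = -2 + 5*(3/A) = -2 + 15/A)
S(g) = (-2 + 15/g)/g
258 + ((S(6) - 8)*(5*(-1 + 6)))*(-118) = 258 + (((15 - 2*6)/6² - 8)*(5*(-1 + 6)))*(-118) = 258 + (((15 - 12)/36 - 8)*(5*5))*(-118) = 258 + (((1/36)*3 - 8)*25)*(-118) = 258 + ((1/12 - 8)*25)*(-118) = 258 - 95/12*25*(-118) = 258 - 2375/12*(-118) = 258 + 140125/6 = 141673/6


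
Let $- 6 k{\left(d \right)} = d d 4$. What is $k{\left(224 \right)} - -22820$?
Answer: $- \frac{31892}{3} \approx -10631.0$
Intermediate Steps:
$k{\left(d \right)} = - \frac{2 d^{2}}{3}$ ($k{\left(d \right)} = - \frac{d d 4}{6} = - \frac{d^{2} \cdot 4}{6} = - \frac{4 d^{2}}{6} = - \frac{2 d^{2}}{3}$)
$k{\left(224 \right)} - -22820 = - \frac{2 \cdot 224^{2}}{3} - -22820 = \left(- \frac{2}{3}\right) 50176 + 22820 = - \frac{100352}{3} + 22820 = - \frac{31892}{3}$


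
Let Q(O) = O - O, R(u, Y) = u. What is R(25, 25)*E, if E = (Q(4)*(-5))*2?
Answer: 0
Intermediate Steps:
Q(O) = 0
E = 0 (E = (0*(-5))*2 = 0*2 = 0)
R(25, 25)*E = 25*0 = 0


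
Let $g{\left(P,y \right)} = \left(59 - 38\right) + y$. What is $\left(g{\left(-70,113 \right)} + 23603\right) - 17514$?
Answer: $6223$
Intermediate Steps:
$g{\left(P,y \right)} = 21 + y$
$\left(g{\left(-70,113 \right)} + 23603\right) - 17514 = \left(\left(21 + 113\right) + 23603\right) - 17514 = \left(134 + 23603\right) - 17514 = 23737 - 17514 = 6223$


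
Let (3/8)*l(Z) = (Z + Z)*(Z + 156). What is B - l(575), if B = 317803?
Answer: -5771791/3 ≈ -1.9239e+6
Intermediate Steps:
l(Z) = 16*Z*(156 + Z)/3 (l(Z) = 8*((Z + Z)*(Z + 156))/3 = 8*((2*Z)*(156 + Z))/3 = 8*(2*Z*(156 + Z))/3 = 16*Z*(156 + Z)/3)
B - l(575) = 317803 - 16*575*(156 + 575)/3 = 317803 - 16*575*731/3 = 317803 - 1*6725200/3 = 317803 - 6725200/3 = -5771791/3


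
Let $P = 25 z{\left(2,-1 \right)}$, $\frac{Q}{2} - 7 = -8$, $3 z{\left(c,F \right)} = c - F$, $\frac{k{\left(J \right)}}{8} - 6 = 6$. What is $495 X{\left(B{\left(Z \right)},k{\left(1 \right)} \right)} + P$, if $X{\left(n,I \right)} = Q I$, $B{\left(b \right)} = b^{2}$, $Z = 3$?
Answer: $-95015$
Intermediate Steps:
$k{\left(J \right)} = 96$ ($k{\left(J \right)} = 48 + 8 \cdot 6 = 48 + 48 = 96$)
$z{\left(c,F \right)} = - \frac{F}{3} + \frac{c}{3}$ ($z{\left(c,F \right)} = \frac{c - F}{3} = - \frac{F}{3} + \frac{c}{3}$)
$Q = -2$ ($Q = 14 + 2 \left(-8\right) = 14 - 16 = -2$)
$X{\left(n,I \right)} = - 2 I$
$P = 25$ ($P = 25 \left(\left(- \frac{1}{3}\right) \left(-1\right) + \frac{1}{3} \cdot 2\right) = 25 \left(\frac{1}{3} + \frac{2}{3}\right) = 25 \cdot 1 = 25$)
$495 X{\left(B{\left(Z \right)},k{\left(1 \right)} \right)} + P = 495 \left(\left(-2\right) 96\right) + 25 = 495 \left(-192\right) + 25 = -95040 + 25 = -95015$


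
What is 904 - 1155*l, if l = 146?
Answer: -167726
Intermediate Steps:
904 - 1155*l = 904 - 1155*146 = 904 - 168630 = -167726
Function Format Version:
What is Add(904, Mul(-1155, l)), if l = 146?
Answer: -167726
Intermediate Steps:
Add(904, Mul(-1155, l)) = Add(904, Mul(-1155, 146)) = Add(904, -168630) = -167726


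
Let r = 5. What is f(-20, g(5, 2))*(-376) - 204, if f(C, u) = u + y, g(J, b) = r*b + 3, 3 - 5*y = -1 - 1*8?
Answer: -29972/5 ≈ -5994.4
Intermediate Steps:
y = 12/5 (y = 3/5 - (-1 - 1*8)/5 = 3/5 - (-1 - 8)/5 = 3/5 - 1/5*(-9) = 3/5 + 9/5 = 12/5 ≈ 2.4000)
g(J, b) = 3 + 5*b (g(J, b) = 5*b + 3 = 3 + 5*b)
f(C, u) = 12/5 + u (f(C, u) = u + 12/5 = 12/5 + u)
f(-20, g(5, 2))*(-376) - 204 = (12/5 + (3 + 5*2))*(-376) - 204 = (12/5 + (3 + 10))*(-376) - 204 = (12/5 + 13)*(-376) - 204 = (77/5)*(-376) - 204 = -28952/5 - 204 = -29972/5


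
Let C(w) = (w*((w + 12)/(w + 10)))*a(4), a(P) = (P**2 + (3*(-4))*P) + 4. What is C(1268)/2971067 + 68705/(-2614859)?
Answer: -205691814335/5378483966229 ≈ -0.038243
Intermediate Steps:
a(P) = 4 + P**2 - 12*P (a(P) = (P**2 - 12*P) + 4 = 4 + P**2 - 12*P)
C(w) = -28*w*(12 + w)/(10 + w) (C(w) = (w*((w + 12)/(w + 10)))*(4 + 4**2 - 12*4) = (w*((12 + w)/(10 + w)))*(4 + 16 - 48) = (w*((12 + w)/(10 + w)))*(-28) = (w*(12 + w)/(10 + w))*(-28) = -28*w*(12 + w)/(10 + w))
C(1268)/2971067 + 68705/(-2614859) = -28*1268*(12 + 1268)/(10 + 1268)/2971067 + 68705/(-2614859) = -28*1268*1280/1278*(1/2971067) + 68705*(-1/2614859) = -28*1268*1/1278*1280*(1/2971067) - 5285/201143 = -22722560/639*1/2971067 - 5285/201143 = -22722560/1898511813 - 5285/201143 = -205691814335/5378483966229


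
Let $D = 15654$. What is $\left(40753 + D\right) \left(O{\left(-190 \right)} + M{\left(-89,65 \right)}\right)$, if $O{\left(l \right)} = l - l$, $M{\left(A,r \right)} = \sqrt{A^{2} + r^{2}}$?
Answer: $56407 \sqrt{12146} \approx 6.2166 \cdot 10^{6}$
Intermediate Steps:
$O{\left(l \right)} = 0$
$\left(40753 + D\right) \left(O{\left(-190 \right)} + M{\left(-89,65 \right)}\right) = \left(40753 + 15654\right) \left(0 + \sqrt{\left(-89\right)^{2} + 65^{2}}\right) = 56407 \left(0 + \sqrt{7921 + 4225}\right) = 56407 \left(0 + \sqrt{12146}\right) = 56407 \sqrt{12146}$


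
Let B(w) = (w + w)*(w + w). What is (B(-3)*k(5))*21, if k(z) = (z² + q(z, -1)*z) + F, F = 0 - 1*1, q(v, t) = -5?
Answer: -756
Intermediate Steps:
B(w) = 4*w² (B(w) = (2*w)*(2*w) = 4*w²)
F = -1 (F = 0 - 1 = -1)
k(z) = -1 + z² - 5*z (k(z) = (z² - 5*z) - 1 = -1 + z² - 5*z)
(B(-3)*k(5))*21 = ((4*(-3)²)*(-1 + 5² - 5*5))*21 = ((4*9)*(-1 + 25 - 25))*21 = (36*(-1))*21 = -36*21 = -756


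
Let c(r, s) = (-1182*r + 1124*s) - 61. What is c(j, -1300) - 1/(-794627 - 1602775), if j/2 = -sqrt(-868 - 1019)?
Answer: -3503230043921/2397402 + 2364*I*sqrt(1887) ≈ -1.4613e+6 + 1.0269e+5*I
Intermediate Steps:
j = -2*I*sqrt(1887) (j = 2*(-sqrt(-868 - 1019)) = 2*(-sqrt(-1887)) = 2*(-I*sqrt(1887)) = -2*I*sqrt(1887) ≈ -86.879*I)
c(r, s) = -61 - 1182*r + 1124*s
c(j, -1300) - 1/(-794627 - 1602775) = (-61 - (-2364)*I*sqrt(1887) + 1124*(-1300)) - 1/(-794627 - 1602775) = (-61 + 2364*I*sqrt(1887) - 1461200) - 1/(-2397402) = (-1461261 + 2364*I*sqrt(1887)) - 1*(-1/2397402) = (-1461261 + 2364*I*sqrt(1887)) + 1/2397402 = -3503230043921/2397402 + 2364*I*sqrt(1887)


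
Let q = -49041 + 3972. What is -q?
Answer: 45069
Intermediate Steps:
q = -45069
-q = -1*(-45069) = 45069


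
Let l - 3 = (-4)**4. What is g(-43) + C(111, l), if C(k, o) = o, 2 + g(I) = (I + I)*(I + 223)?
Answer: -15223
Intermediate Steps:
l = 259 (l = 3 + (-4)**4 = 3 + 256 = 259)
g(I) = -2 + 2*I*(223 + I) (g(I) = -2 + (I + I)*(I + 223) = -2 + (2*I)*(223 + I) = -2 + 2*I*(223 + I))
g(-43) + C(111, l) = (-2 + 2*(-43)**2 + 446*(-43)) + 259 = (-2 + 2*1849 - 19178) + 259 = (-2 + 3698 - 19178) + 259 = -15482 + 259 = -15223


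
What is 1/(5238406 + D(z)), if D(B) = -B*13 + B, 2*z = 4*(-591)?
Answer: 1/5252590 ≈ 1.9038e-7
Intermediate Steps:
z = -1182 (z = (4*(-591))/2 = (½)*(-2364) = -1182)
D(B) = -12*B (D(B) = -13*B + B = -12*B)
1/(5238406 + D(z)) = 1/(5238406 - 12*(-1182)) = 1/(5238406 + 14184) = 1/5252590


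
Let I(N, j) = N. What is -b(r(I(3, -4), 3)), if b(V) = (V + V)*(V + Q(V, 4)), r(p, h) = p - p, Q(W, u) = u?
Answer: 0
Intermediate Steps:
r(p, h) = 0
b(V) = 2*V*(4 + V) (b(V) = (V + V)*(V + 4) = (2*V)*(4 + V) = 2*V*(4 + V))
-b(r(I(3, -4), 3)) = -2*0*(4 + 0) = -2*0*4 = -1*0 = 0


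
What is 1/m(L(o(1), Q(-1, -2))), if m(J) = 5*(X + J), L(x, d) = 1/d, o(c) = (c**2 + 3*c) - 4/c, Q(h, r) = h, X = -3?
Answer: -1/20 ≈ -0.050000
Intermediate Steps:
o(c) = c**2 - 4/c + 3*c
m(J) = -15 + 5*J (m(J) = 5*(-3 + J) = -15 + 5*J)
1/m(L(o(1), Q(-1, -2))) = 1/(-15 + 5/(-1)) = 1/(-15 + 5*(-1)) = 1/(-15 - 5) = 1/(-20) = -1/20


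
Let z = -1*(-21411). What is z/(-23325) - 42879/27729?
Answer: -177095366/71864325 ≈ -2.4643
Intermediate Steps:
z = 21411
z/(-23325) - 42879/27729 = 21411/(-23325) - 42879/27729 = 21411*(-1/23325) - 42879*1/27729 = -7137/7775 - 14293/9243 = -177095366/71864325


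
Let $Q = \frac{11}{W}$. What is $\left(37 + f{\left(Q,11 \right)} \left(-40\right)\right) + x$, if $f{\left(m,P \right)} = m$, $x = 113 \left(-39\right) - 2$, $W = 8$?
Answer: $-4427$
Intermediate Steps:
$Q = \frac{11}{8} \approx 1.375$
$x = -4409$ ($x = -4407 - 2 = -4409$)
$\left(37 + f{\left(Q,11 \right)} \left(-40\right)\right) + x = \left(37 + \frac{11}{8} \left(-40\right)\right) - 4409 = \left(37 - 55\right) - 4409 = -18 - 4409 = -4427$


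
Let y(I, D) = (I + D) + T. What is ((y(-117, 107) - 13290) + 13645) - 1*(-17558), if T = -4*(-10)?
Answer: 17943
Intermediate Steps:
T = 40
y(I, D) = 40 + D + I (y(I, D) = (I + D) + 40 = (D + I) + 40 = 40 + D + I)
((y(-117, 107) - 13290) + 13645) - 1*(-17558) = (((40 + 107 - 117) - 13290) + 13645) - 1*(-17558) = ((30 - 13290) + 13645) + 17558 = (-13260 + 13645) + 17558 = 385 + 17558 = 17943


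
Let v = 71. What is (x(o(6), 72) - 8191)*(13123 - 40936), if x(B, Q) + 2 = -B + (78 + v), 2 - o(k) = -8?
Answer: 224005902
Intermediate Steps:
o(k) = 10 (o(k) = 2 - 1*(-8) = 2 + 8 = 10)
x(B, Q) = 147 - B (x(B, Q) = -2 + (-B + (78 + 71)) = -2 + (-B + 149) = -2 + (149 - B) = 147 - B)
(x(o(6), 72) - 8191)*(13123 - 40936) = ((147 - 1*10) - 8191)*(13123 - 40936) = ((147 - 10) - 8191)*(-27813) = (137 - 8191)*(-27813) = -8054*(-27813) = 224005902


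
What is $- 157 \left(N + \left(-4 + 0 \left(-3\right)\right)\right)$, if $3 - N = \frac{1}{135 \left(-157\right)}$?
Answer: $\frac{21194}{135} \approx 156.99$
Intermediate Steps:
$N = \frac{63586}{21195}$ ($N = 3 - \frac{1}{135 \left(-157\right)} = 3 - \frac{1}{135} \left(- \frac{1}{157}\right) = 3 - - \frac{1}{21195} = 3 + \frac{1}{21195} = \frac{63586}{21195} \approx 3.0$)
$- 157 \left(N + \left(-4 + 0 \left(-3\right)\right)\right) = - 157 \left(\frac{63586}{21195} + \left(-4 + 0 \left(-3\right)\right)\right) = - 157 \left(\frac{63586}{21195} + \left(-4 + 0\right)\right) = - 157 \left(\frac{63586}{21195} - 4\right) = \left(-157\right) \left(- \frac{21194}{21195}\right) = \frac{21194}{135}$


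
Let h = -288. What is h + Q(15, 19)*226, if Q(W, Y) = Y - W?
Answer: 616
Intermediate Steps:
h + Q(15, 19)*226 = -288 + (19 - 1*15)*226 = -288 + (19 - 15)*226 = -288 + 4*226 = -288 + 904 = 616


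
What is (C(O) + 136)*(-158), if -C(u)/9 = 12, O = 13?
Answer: -4424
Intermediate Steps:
C(u) = -108 (C(u) = -9*12 = -108)
(C(O) + 136)*(-158) = (-108 + 136)*(-158) = 28*(-158) = -4424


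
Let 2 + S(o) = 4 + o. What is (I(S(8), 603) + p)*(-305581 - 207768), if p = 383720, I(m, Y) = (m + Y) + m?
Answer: -197302094707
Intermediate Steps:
S(o) = 2 + o (S(o) = -2 + (4 + o) = 2 + o)
I(m, Y) = Y + 2*m (I(m, Y) = (Y + m) + m = Y + 2*m)
(I(S(8), 603) + p)*(-305581 - 207768) = ((603 + 2*(2 + 8)) + 383720)*(-305581 - 207768) = ((603 + 2*10) + 383720)*(-513349) = ((603 + 20) + 383720)*(-513349) = (623 + 383720)*(-513349) = 384343*(-513349) = -197302094707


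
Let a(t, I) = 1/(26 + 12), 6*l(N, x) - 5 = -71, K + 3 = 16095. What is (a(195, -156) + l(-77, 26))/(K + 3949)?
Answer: -417/761558 ≈ -0.00054756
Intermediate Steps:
K = 16092 (K = -3 + 16095 = 16092)
l(N, x) = -11 (l(N, x) = ⅚ + (⅙)*(-71) = ⅚ - 71/6 = -11)
a(t, I) = 1/38
(a(195, -156) + l(-77, 26))/(K + 3949) = (1/38 - 11)/(16092 + 3949) = -417/38/20041 = -417/38*1/20041 = -417/761558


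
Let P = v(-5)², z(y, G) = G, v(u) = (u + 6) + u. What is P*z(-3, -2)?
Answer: -32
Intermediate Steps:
v(u) = 6 + 2*u (v(u) = (6 + u) + u = 6 + 2*u)
P = 16 (P = (6 + 2*(-5))² = (6 - 10)² = (-4)² = 16)
P*z(-3, -2) = 16*(-2) = -32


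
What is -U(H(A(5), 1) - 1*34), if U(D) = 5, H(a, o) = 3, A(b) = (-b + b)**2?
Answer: -5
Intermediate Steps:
A(b) = 0 (A(b) = 0**2 = 0)
-U(H(A(5), 1) - 1*34) = -1*5 = -5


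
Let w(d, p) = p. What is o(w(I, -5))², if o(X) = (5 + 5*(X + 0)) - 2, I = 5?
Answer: 484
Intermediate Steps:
o(X) = 3 + 5*X (o(X) = (5 + 5*X) - 2 = 3 + 5*X)
o(w(I, -5))² = (3 + 5*(-5))² = (3 - 25)² = (-22)² = 484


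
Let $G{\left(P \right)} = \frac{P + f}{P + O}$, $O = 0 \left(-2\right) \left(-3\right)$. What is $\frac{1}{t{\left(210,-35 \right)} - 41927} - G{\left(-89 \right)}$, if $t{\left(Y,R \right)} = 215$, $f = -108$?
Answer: $- \frac{8217353}{3712368} \approx -2.2135$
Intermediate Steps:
$O = 0$ ($O = 0 \left(-3\right) = 0$)
$G{\left(P \right)} = \frac{-108 + P}{P}$ ($G{\left(P \right)} = \frac{P - 108}{P + 0} = \frac{-108 + P}{P}$)
$\frac{1}{t{\left(210,-35 \right)} - 41927} - G{\left(-89 \right)} = \frac{1}{215 - 41927} - \frac{-108 - 89}{-89} = \frac{1}{-41712} - \left(- \frac{1}{89}\right) \left(-197\right) = - \frac{1}{41712} - \frac{197}{89} = - \frac{8217353}{3712368}$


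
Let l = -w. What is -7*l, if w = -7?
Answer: -49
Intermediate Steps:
l = 7 (l = -1*(-7) = 7)
-7*l = -7*7 = -49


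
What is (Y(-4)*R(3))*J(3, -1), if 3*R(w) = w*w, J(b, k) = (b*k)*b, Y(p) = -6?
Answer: 162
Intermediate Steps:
J(b, k) = k*b²
R(w) = w²/3 (R(w) = (w*w)/3 = w²/3)
(Y(-4)*R(3))*J(3, -1) = (-2*3²)*(-1*3²) = (-2*9)*(-1*9) = -6*3*(-9) = -18*(-9) = 162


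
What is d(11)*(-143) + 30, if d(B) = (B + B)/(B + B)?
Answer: -113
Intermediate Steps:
d(B) = 1 (d(B) = (2*B)/((2*B)) = (2*B)*(1/(2*B)) = 1)
d(11)*(-143) + 30 = 1*(-143) + 30 = -143 + 30 = -113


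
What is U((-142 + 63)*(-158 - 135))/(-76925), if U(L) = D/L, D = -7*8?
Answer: 56/1780582975 ≈ 3.1450e-8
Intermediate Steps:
D = -56
U(L) = -56/L
U((-142 + 63)*(-158 - 135))/(-76925) = -56*1/((-158 - 135)*(-142 + 63))/(-76925) = -56/((-79*(-293)))*(-1/76925) = -56/23147*(-1/76925) = 56/1780582975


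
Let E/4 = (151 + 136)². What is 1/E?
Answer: 1/329476 ≈ 3.0351e-6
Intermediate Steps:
E = 329476 (E = 4*(151 + 136)² = 4*287² = 4*82369 = 329476)
1/E = 1/329476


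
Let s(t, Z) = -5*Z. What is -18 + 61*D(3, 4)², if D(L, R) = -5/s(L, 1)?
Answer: 43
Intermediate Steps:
D(L, R) = 1 (D(L, R) = -5/((-5*1)) = -5/(-5) = -5*(-⅕) = 1)
-18 + 61*D(3, 4)² = -18 + 61*1² = -18 + 61*1 = -18 + 61 = 43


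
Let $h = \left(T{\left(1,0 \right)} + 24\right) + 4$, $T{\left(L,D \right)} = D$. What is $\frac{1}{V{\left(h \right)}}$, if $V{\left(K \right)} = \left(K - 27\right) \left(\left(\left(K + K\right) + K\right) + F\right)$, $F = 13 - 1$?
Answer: $\frac{1}{96} \approx 0.010417$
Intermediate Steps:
$F = 12$ ($F = 13 - 1 = 12$)
$h = 28$ ($h = \left(0 + 24\right) + 4 = 24 + 4 = 28$)
$V{\left(K \right)} = \left(-27 + K\right) \left(12 + 3 K\right)$ ($V{\left(K \right)} = \left(K - 27\right) \left(\left(\left(K + K\right) + K\right) + 12\right) = \left(-27 + K\right) \left(\left(2 K + K\right) + 12\right) = \left(-27 + K\right) \left(3 K + 12\right) = \left(-27 + K\right) \left(12 + 3 K\right)$)
$\frac{1}{V{\left(h \right)}} = \frac{1}{-324 - 1932 + 3 \cdot 28^{2}} = \frac{1}{-324 - 1932 + 3 \cdot 784} = \frac{1}{-324 - 1932 + 2352} = \frac{1}{96}$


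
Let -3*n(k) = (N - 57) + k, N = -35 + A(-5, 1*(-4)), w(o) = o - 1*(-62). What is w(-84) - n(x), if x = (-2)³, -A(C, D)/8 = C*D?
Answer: -326/3 ≈ -108.67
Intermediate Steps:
w(o) = 62 + o (w(o) = o + 62 = 62 + o)
A(C, D) = -8*C*D
x = -8
N = -195 (N = -35 - 8*(-5)*1*(-4) = -35 - 8*(-5)*(-4) = -35 - 160 = -195)
n(k) = 84 - k/3 (n(k) = -((-195 - 57) + k)/3 = -(-252 + k)/3 = 84 - k/3)
w(-84) - n(x) = (62 - 84) - (84 - ⅓*(-8)) = -22 - (84 + 8/3) = -22 - 1*260/3 = -22 - 260/3 = -326/3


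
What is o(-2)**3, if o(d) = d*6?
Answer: -1728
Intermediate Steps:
o(d) = 6*d
o(-2)**3 = (6*(-2))**3 = (-12)**3 = -1728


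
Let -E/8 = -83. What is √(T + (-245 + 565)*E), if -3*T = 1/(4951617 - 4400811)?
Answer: √64463722802473678/550806 ≈ 460.96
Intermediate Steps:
E = 664 (E = -8*(-83) = 664)
T = -1/1652418 (T = -1/(3*(4951617 - 4400811)) = -⅓/550806 = -⅓*1/550806 = -1/1652418 ≈ -6.0517e-7)
√(T + (-245 + 565)*E) = √(-1/1652418 + (-245 + 565)*664) = √(-1/1652418 + 320*664) = √(-1/1652418 + 212480) = √(351105776639/1652418) = √64463722802473678/550806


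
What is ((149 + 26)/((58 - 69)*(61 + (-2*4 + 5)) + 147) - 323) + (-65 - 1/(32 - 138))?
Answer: -20211907/52046 ≈ -388.35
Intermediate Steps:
((149 + 26)/((58 - 69)*(61 + (-2*4 + 5)) + 147) - 323) + (-65 - 1/(32 - 138)) = (175/(-11*(61 + (-8 + 5)) + 147) - 323) + (-65 - 1/(-106)) = (175/(-11*(61 - 3) + 147) - 323) + (-65 - 1*(-1/106)) = (175/(-11*58 + 147) - 323) + (-65 + 1/106) = (175/(-638 + 147) - 323) - 6889/106 = (175/(-491) - 323) - 6889/106 = (175*(-1/491) - 323) - 6889/106 = (-175/491 - 323) - 6889/106 = -158768/491 - 6889/106 = -20211907/52046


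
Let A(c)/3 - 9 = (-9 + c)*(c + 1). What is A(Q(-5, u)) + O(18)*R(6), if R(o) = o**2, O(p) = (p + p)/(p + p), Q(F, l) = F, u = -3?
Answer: 231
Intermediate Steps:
O(p) = 1 (O(p) = (2*p)/((2*p)) = (2*p)*(1/(2*p)) = 1)
A(c) = 27 + 3*(1 + c)*(-9 + c) (A(c) = 27 + 3*((-9 + c)*(c + 1)) = 27 + 3*((-9 + c)*(1 + c)) = 27 + 3*((1 + c)*(-9 + c)) = 27 + 3*(1 + c)*(-9 + c))
A(Q(-5, u)) + O(18)*R(6) = 3*(-5)*(-8 - 5) + 1*6**2 = 3*(-5)*(-13) + 1*36 = 195 + 36 = 231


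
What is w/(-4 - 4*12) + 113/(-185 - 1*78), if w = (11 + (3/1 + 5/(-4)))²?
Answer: -778079/218816 ≈ -3.5559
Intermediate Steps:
w = 2601/16 (w = (11 + (3*1 + 5*(-¼)))² = (11 + (3 - 5/4))² = (11 + 7/4)² = (51/4)² = 2601/16 ≈ 162.56)
w/(-4 - 4*12) + 113/(-185 - 1*78) = 2601/(16*(-4 - 4*12)) + 113/(-185 - 1*78) = 2601/(16*(-4 - 48)) + 113/(-185 - 78) = (2601/16)/(-52) + 113/(-263) = (2601/16)*(-1/52) + 113*(-1/263) = -2601/832 - 113/263 = -778079/218816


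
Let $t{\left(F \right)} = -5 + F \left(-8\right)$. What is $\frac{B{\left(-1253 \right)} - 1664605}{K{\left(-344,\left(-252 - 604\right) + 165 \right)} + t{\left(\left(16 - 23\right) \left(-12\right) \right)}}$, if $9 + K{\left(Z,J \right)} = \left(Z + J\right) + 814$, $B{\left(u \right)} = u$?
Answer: $\frac{1665858}{907} \approx 1836.7$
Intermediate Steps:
$t{\left(F \right)} = -5 - 8 F$
$K{\left(Z,J \right)} = 805 + J + Z$ ($K{\left(Z,J \right)} = -9 + \left(\left(Z + J\right) + 814\right) = -9 + \left(\left(J + Z\right) + 814\right) = -9 + \left(814 + J + Z\right) = 805 + J + Z$)
$\frac{B{\left(-1253 \right)} - 1664605}{K{\left(-344,\left(-252 - 604\right) + 165 \right)} + t{\left(\left(16 - 23\right) \left(-12\right) \right)}} = \frac{-1253 - 1664605}{\left(805 + \left(\left(-252 - 604\right) + 165\right) - 344\right) - \left(5 + 8 \left(16 - 23\right) \left(-12\right)\right)} = - \frac{1665858}{\left(805 + \left(-856 + 165\right) - 344\right) - \left(5 + 8 \left(\left(-7\right) \left(-12\right)\right)\right)} = - \frac{1665858}{\left(805 - 691 - 344\right) - 677} = - \frac{1665858}{-230 - 677} = - \frac{1665858}{-907} = \left(-1665858\right) \left(- \frac{1}{907}\right) = \frac{1665858}{907}$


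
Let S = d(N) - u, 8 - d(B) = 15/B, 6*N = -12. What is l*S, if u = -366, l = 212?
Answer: 80878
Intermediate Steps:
N = -2 (N = (⅙)*(-12) = -2)
d(B) = 8 - 15/B
S = 763/2 (S = (8 - 15/(-2)) - 1*(-366) = (8 - 15*(-½)) + 366 = (8 + 15/2) + 366 = 31/2 + 366 = 763/2 ≈ 381.50)
l*S = 212*(763/2) = 80878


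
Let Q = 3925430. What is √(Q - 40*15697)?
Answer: 5*√131902 ≈ 1815.9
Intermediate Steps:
√(Q - 40*15697) = √(3925430 - 40*15697) = √(3925430 - 627880) = √3297550 = 5*√131902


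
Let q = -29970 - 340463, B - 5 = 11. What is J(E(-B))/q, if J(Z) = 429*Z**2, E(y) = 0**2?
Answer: 0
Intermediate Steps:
B = 16 (B = 5 + 11 = 16)
E(y) = 0
q = -370433
J(E(-B))/q = (429*0**2)/(-370433) = (429*0)*(-1/370433) = 0*(-1/370433) = 0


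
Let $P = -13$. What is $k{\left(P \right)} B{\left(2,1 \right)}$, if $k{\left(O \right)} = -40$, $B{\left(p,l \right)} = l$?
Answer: $-40$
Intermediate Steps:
$k{\left(P \right)} B{\left(2,1 \right)} = \left(-40\right) 1 = -40$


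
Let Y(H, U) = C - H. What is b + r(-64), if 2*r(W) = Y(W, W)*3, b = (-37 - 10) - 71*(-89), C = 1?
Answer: 12739/2 ≈ 6369.5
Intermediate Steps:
Y(H, U) = 1 - H
b = 6272 (b = -47 + 6319 = 6272)
r(W) = 3/2 - 3*W/2 (r(W) = ((1 - W)*3)/2 = (3 - 3*W)/2 = 3/2 - 3*W/2)
b + r(-64) = 6272 + (3/2 - 3/2*(-64)) = 6272 + (3/2 + 96) = 6272 + 195/2 = 12739/2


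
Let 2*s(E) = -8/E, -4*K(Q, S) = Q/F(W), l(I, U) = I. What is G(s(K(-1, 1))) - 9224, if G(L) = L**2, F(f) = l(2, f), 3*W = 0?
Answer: -8200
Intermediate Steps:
W = 0 (W = (1/3)*0 = 0)
F(f) = 2
K(Q, S) = -Q/8 (K(Q, S) = -Q/(4*2) = -Q/8)
s(E) = -4/E (s(E) = (-8/E)/2 = -4/E)
G(s(K(-1, 1))) - 9224 = (-4/((-1/8*(-1))))**2 - 9224 = (-4/1/8)**2 - 9224 = (-4*8)**2 - 9224 = (-32)**2 - 9224 = 1024 - 9224 = -8200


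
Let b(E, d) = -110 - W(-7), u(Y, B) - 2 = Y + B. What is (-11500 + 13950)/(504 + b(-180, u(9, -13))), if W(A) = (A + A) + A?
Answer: 490/83 ≈ 5.9036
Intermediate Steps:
W(A) = 3*A (W(A) = 2*A + A = 3*A)
u(Y, B) = 2 + B + Y (u(Y, B) = 2 + (Y + B) = 2 + (B + Y) = 2 + B + Y)
b(E, d) = -89 (b(E, d) = -110 - 3*(-7) = -110 - 1*(-21) = -110 + 21 = -89)
(-11500 + 13950)/(504 + b(-180, u(9, -13))) = (-11500 + 13950)/(504 - 89) = 2450/415 = 2450*(1/415) = 490/83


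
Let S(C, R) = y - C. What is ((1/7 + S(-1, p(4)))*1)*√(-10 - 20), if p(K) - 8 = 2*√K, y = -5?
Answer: -27*I*√30/7 ≈ -21.126*I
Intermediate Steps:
p(K) = 8 + 2*√K
S(C, R) = -5 - C
((1/7 + S(-1, p(4)))*1)*√(-10 - 20) = ((1/7 + (-5 - 1*(-1)))*1)*√(-10 - 20) = ((⅐ + (-5 + 1))*1)*√(-30) = ((⅐ - 4)*1)*(I*√30) = (-27/7*1)*(I*√30) = -27*I*√30/7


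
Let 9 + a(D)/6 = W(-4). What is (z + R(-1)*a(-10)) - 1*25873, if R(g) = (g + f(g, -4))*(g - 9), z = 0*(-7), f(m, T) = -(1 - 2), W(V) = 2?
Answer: -25873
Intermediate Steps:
a(D) = -42 (a(D) = -54 + 6*2 = -54 + 12 = -42)
f(m, T) = 1 (f(m, T) = -1*(-1) = 1)
z = 0
R(g) = (1 + g)*(-9 + g) (R(g) = (g + 1)*(g - 9) = (1 + g)*(-9 + g))
(z + R(-1)*a(-10)) - 1*25873 = (0 + (-9 + (-1)² - 8*(-1))*(-42)) - 1*25873 = (0 + (-9 + 1 + 8)*(-42)) - 25873 = (0 + 0*(-42)) - 25873 = (0 + 0) - 25873 = 0 - 25873 = -25873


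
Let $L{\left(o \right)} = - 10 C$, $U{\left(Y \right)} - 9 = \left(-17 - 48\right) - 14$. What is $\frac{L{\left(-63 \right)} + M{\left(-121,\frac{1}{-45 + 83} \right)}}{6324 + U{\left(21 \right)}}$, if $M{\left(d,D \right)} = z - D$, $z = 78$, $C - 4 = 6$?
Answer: $- \frac{837}{237652} \approx -0.003522$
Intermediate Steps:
$C = 10$ ($C = 4 + 6 = 10$)
$M{\left(d,D \right)} = 78 - D$
$U{\left(Y \right)} = -70$ ($U{\left(Y \right)} = 9 - 79 = -70$)
$L{\left(o \right)} = -100$ ($L{\left(o \right)} = \left(-10\right) 10 = -100$)
$\frac{L{\left(-63 \right)} + M{\left(-121,\frac{1}{-45 + 83} \right)}}{6324 + U{\left(21 \right)}} = \frac{-100 + \left(78 - \frac{1}{-45 + 83}\right)}{6324 - 70} = \frac{-100 + \left(78 - \frac{1}{38}\right)}{6254} = \left(-100 + \left(78 - \frac{1}{38}\right)\right) \frac{1}{6254} = \left(-100 + \frac{2963}{38}\right) \frac{1}{6254} = \left(- \frac{837}{38}\right) \frac{1}{6254} = - \frac{837}{237652}$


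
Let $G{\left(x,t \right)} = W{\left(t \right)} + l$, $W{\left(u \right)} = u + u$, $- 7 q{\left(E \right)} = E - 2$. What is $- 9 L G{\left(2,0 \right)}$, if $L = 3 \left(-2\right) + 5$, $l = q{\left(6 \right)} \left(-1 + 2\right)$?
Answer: $- \frac{36}{7} \approx -5.1429$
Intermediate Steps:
$q{\left(E \right)} = \frac{2}{7} - \frac{E}{7}$ ($q{\left(E \right)} = - \frac{E - 2}{7} = - \frac{-2 + E}{7} = \frac{2}{7} - \frac{E}{7}$)
$W{\left(u \right)} = 2 u$
$l = - \frac{4}{7}$ ($l = \left(\frac{2}{7} - \frac{6}{7}\right) \left(-1 + 2\right) = \left(\frac{2}{7} - \frac{6}{7}\right) 1 = \left(- \frac{4}{7}\right) 1 = - \frac{4}{7} \approx -0.57143$)
$G{\left(x,t \right)} = - \frac{4}{7} + 2 t$ ($G{\left(x,t \right)} = 2 t - \frac{4}{7} = - \frac{4}{7} + 2 t$)
$L = -1$ ($L = -6 + 5 = -1$)
$- 9 L G{\left(2,0 \right)} = \left(-9\right) \left(-1\right) \left(- \frac{4}{7} + 2 \cdot 0\right) = 9 \left(- \frac{4}{7} + 0\right) = 9 \left(- \frac{4}{7}\right) = - \frac{36}{7}$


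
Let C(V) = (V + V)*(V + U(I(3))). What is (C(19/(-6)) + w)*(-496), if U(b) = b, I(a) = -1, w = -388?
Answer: 1614232/9 ≈ 1.7936e+5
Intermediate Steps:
C(V) = 2*V*(-1 + V) (C(V) = (V + V)*(V - 1) = (2*V)*(-1 + V) = 2*V*(-1 + V))
(C(19/(-6)) + w)*(-496) = (2*(19/(-6))*(-1 + 19/(-6)) - 388)*(-496) = (2*(19*(-1/6))*(-1 + 19*(-1/6)) - 388)*(-496) = (2*(-19/6)*(-1 - 19/6) - 388)*(-496) = (2*(-19/6)*(-25/6) - 388)*(-496) = (475/18 - 388)*(-496) = -6509/18*(-496) = 1614232/9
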